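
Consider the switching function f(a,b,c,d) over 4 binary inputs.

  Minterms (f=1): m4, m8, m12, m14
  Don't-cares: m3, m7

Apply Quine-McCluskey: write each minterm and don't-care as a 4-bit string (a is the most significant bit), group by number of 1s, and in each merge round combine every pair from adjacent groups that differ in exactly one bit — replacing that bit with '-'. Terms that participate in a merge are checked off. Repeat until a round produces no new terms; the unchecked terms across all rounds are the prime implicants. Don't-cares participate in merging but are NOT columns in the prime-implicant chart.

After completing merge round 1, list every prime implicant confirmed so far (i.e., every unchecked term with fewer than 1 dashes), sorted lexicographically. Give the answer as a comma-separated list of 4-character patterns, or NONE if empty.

NONE

Round 0: 0011✓ 0100✓ 0111✓ 1000✓ 1100✓ 1110✓
Round 1: -100 0-11 1-00 11-0
PIs = {-100, 0-11, 1-00, 11-0}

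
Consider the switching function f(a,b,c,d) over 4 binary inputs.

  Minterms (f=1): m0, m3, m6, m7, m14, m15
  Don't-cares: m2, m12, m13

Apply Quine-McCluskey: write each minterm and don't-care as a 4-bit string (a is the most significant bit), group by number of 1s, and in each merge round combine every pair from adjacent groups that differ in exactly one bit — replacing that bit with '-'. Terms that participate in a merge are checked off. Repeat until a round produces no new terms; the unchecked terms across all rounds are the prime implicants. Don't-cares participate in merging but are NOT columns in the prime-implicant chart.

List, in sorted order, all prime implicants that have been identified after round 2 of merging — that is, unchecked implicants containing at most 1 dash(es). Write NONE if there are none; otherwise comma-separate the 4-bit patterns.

00-0

size-2^0 implicants → 0000(✓)  0010(✓)  0011(✓)  0110(✓)  0111(✓)  1100(✓)  1101(✓)  1110(✓)  1111(✓)
size-2^1 implicants → -110(✓)  -111(✓)  0-10(✓)  0-11(✓)  00-0  001-(✓)  011-(✓)  11-0(✓)  11-1(✓)  110-(✓)  111-(✓)
size-2^2 implicants → -11-  0-1-  11--
Unchecked terms (primes): -11-, 0-1-, 00-0, 11--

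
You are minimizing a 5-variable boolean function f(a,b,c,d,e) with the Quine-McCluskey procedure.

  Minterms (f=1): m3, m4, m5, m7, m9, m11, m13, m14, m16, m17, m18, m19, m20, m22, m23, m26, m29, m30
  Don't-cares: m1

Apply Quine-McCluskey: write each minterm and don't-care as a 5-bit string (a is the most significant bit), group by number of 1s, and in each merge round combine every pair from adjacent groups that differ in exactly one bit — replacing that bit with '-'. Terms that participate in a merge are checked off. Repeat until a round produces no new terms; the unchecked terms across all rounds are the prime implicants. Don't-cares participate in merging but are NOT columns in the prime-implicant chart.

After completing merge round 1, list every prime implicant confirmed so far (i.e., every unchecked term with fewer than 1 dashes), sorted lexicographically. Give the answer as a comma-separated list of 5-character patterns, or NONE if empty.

Round 0: 00001✓ 00011✓ 00100✓ 00101✓ 00111✓ 01001✓ 01011✓ 01101✓ 01110✓ 10000✓ 10001✓ 10010✓ 10011✓ 10100✓ 10110✓ 10111✓ 11010✓ 11101✓ 11110✓
Round 1: -0001✓ -0011✓ -0100 -0111✓ -1101 -1110 0-001✓ 0-011✓ 0-101✓ 00-01✓ 00-11✓ 000-1✓ 001-1✓ 0010- 01-01✓ 010-1✓ 1-010✓ 1-110✓ 10-00✓ 10-10✓ 10-11✓ 100-0✓ 100-1✓ 1000-✓ 1001-✓ 101-0✓ 1011-✓ 11-10✓
Round 2: -0-11 -00-1 0--01 0-0-1 00--1 1--10 10--0 10-1- 100--
PIs = {-0-11, -00-1, -0100, -1101, -1110, 0--01, 0-0-1, 00--1, 0010-, 1--10, 10--0, 10-1-, 100--}

NONE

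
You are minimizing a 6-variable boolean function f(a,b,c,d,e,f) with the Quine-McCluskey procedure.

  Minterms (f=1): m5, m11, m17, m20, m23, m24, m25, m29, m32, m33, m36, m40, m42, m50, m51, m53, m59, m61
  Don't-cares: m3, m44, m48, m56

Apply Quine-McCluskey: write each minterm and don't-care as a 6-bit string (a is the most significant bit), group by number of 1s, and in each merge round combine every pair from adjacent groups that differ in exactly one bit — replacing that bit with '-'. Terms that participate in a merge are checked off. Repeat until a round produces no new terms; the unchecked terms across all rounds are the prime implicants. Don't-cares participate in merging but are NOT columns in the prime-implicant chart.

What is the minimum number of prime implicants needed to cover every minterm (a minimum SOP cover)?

13

Round 0: 000011✓ 000101 001011✓ 010001✓ 010100 010111 011000✓ 011001✓ 011101✓ 100000✓ 100001✓ 100100✓ 101000✓ 101010✓ 101100✓ 110000✓ 110010✓ 110011✓ 110101✓ 111000✓ 111011✓ 111101✓
Round 1: -11000 -11101 00-011 01-001 011-01 01100- 1-0000✓ 1-1000✓ 10-000✓ 10-100✓ 100-00✓ 10000- 101-00✓ 1010-0 11-000✓ 11-011 11-101 1100-0 11001-
Round 2: 1--000 10--00
PIs = {-11000, -11101, 00-011, 000101, 01-001, 010100, 010111, 011-01, 01100-, 1--000, 10--00, 10000-, 1010-0, 11-011, 11-101, 1100-0, 11001-}
Coverage chart:
  m5: 000101 ←essential
  m11: 00-011 ←essential
  m17: 01-001 ←essential
  m20: 010100 ←essential
  m23: 010111 ←essential
  m24: -11000,01100-
  m25: 01-001,011-01,01100-
  m29: -11101,011-01
  m32: 1--000,10--00,10000-
  m33: 10000- ←essential
  m36: 10--00 ←essential
  m40: 1--000,10--00,1010-0
  m42: 1010-0 ←essential
  m50: 1100-0,11001-
  m51: 11-011,11001-
  m53: 11-101 ←essential
  m59: 11-011 ←essential
  m61: -11101,11-101
Essential: 00-011, 000101, 01-001, 010100, 010111, 10--00, 10000-, 1010-0, 11-011, 11-101
Petrick residual → -11000, -11101, 1100-0
Min cover (13 terms): bcd'e'f' + bcde'f + a'b'd'ef + a'b'c'de'f + a'bd'e'f + a'bc'de'f' + a'bc'def + ab'e'f' + ab'c'd'e' + ab'cd'f' + abd'ef + abde'f + abc'd'f'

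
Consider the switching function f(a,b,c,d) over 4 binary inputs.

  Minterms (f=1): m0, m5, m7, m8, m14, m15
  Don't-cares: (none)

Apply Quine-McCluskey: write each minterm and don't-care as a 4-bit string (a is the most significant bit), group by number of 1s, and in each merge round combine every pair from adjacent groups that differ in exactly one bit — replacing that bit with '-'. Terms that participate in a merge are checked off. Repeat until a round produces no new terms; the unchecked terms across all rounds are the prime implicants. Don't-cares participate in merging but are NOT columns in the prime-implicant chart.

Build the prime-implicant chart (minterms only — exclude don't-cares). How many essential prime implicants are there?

3

Round 0: 0000✓ 0101✓ 0111✓ 1000✓ 1110✓ 1111✓
Round 1: -000 -111 01-1 111-
PIs = {-000, -111, 01-1, 111-}
Coverage chart:
  m0: -000 ←essential
  m5: 01-1 ←essential
  m7: -111,01-1
  m8: -000 ←essential
  m14: 111- ←essential
  m15: -111,111-
Essential: -000, 01-1, 111-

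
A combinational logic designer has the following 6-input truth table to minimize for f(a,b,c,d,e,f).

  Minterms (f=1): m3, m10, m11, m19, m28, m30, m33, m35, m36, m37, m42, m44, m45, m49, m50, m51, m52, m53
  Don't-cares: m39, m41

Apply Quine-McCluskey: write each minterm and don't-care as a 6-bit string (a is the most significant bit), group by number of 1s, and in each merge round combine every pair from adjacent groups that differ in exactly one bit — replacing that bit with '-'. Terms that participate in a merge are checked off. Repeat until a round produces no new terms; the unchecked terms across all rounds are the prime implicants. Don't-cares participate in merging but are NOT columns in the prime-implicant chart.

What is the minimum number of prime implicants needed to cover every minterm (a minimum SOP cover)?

8

[col 0] 000011*, 001010*, 001011*, 010011*, 011100*, 011110*, 100001*, 100011*, 100100*, 100101*, 100111*, 101001*, 101010*, 101100*, 101101*, 110001*, 110010*, 110011*, 110100*, 110101*
[col 1] -00011*, -01010, -10011*, 0-0011*, 00-011, 00101-, 0111-0, 1-0001*, 1-0011*, 1-0100*, 1-0101*, 10-001*, 10-100*, 10-101*, 100-01*, 100-11*, 1000-1*, 1001-1*, 10010-*, 101-01*, 10110-*, 110-01*, 1100-1*, 11001-, 11010-*
[col 2] --0011, 1-0-01, 1-00-1, 1-010-, 10--01, 10-10-, 100--1
Prime implicants: --0011, -01010, 00-011, 00101-, 0111-0, 1-0-01, 1-00-1, 1-010-, 10--01, 10-10-, 100--1, 11001-
PI chart (minterm → PIs covering it):
  3 | --0011,00-011
  10 | -01010,00101-
  11 | 00-011,00101-
  19 | --0011  (sole → essential)
  28 | 0111-0  (sole → essential)
  30 | 0111-0  (sole → essential)
  33 | 1-0-01,1-00-1,10--01,100--1
  35 | --0011,1-00-1,100--1
  36 | 1-010-,10-10-
  37 | 1-0-01,1-010-,10--01,10-10-,100--1
  42 | -01010  (sole → essential)
  44 | 10-10-  (sole → essential)
  45 | 10--01,10-10-
  49 | 1-0-01,1-00-1
  50 | 11001-  (sole → essential)
  51 | --0011,1-00-1,11001-
  52 | 1-010-  (sole → essential)
  53 | 1-0-01,1-010-
Essential prime implicants: --0011, -01010, 0111-0, 1-010-, 10-10-, 11001-
Petrick residual → 00-011, 1-0-01
Minimum SOP uses 8 PIs: c'd'ef + b'cd'ef' + a'b'd'ef + a'bcdf' + ac'e'f + ac'de' + ab'de' + abc'd'e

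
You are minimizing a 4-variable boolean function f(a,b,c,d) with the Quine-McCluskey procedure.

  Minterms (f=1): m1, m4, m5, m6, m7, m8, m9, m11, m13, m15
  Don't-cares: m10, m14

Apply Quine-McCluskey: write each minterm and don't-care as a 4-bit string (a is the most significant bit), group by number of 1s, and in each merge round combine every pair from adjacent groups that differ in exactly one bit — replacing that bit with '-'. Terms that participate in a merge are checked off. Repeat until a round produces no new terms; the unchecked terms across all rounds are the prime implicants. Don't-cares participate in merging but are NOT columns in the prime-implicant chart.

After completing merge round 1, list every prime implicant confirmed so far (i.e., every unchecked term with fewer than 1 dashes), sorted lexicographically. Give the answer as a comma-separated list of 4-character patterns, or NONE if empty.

NONE

Round 0: 0001✓ 0100✓ 0101✓ 0110✓ 0111✓ 1000✓ 1001✓ 1010✓ 1011✓ 1101✓ 1110✓ 1111✓
Round 1: -001✓ -101✓ -110✓ -111✓ 0-01✓ 01-0✓ 01-1✓ 010-✓ 011-✓ 1-01✓ 1-10✓ 1-11✓ 10-0✓ 10-1✓ 100-✓ 101-✓ 11-1✓ 111-✓
Round 2: --01 -1-1 -11- 01-- 1--1 1-1- 10--
PIs = {--01, -1-1, -11-, 01--, 1--1, 1-1-, 10--}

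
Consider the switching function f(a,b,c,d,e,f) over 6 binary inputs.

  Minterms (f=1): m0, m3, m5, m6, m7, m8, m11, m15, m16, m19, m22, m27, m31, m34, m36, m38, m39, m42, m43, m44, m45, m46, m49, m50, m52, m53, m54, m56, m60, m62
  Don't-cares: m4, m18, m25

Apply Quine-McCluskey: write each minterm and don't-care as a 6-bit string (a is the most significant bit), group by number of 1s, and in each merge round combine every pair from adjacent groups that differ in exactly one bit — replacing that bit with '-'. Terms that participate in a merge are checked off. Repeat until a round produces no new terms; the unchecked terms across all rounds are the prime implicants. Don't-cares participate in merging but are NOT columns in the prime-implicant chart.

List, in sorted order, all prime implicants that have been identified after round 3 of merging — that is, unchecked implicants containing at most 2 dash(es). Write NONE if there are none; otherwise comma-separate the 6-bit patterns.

Round 0: 000000✓ 000011✓ 000100✓ 000101✓ 000110✓ 000111✓ 001000✓ 001011✓ 001111✓ 010000✓ 010010✓ 010011✓ 010110✓ 011001✓ 011011✓ 011111✓ 100010✓ 100100✓ 100110✓ 100111✓ 101010✓ 101011✓ 101100✓ 101101✓ 101110✓ 110001✓ 110010✓ 110100✓ 110101✓ 110110✓ 111000✓ 111100✓ 111110✓
Round 1: -00100✓ -00110✓ -00111✓ -01011 -10010✓ -10110✓ 0-0000 0-0011✓ 0-0110✓ 0-1011✓ 0-1111✓ 00-000 00-011✓ 00-111✓ 000-00 000-11✓ 0001-0✓ 0001-1✓ 00010-✓ 00011-✓ 001-11✓ 01-011✓ 010-10✓ 0100-0 01001- 011-11✓ 0110-1 1-0010✓ 1-0100✓ 1-0110✓ 1-1100✓ 1-1110✓ 10-010✓ 10-100✓ 10-110✓ 100-10✓ 1001-0✓ 10011-✓ 101-10✓ 10101- 1011-0✓ 10110- 11-100✓ 11-110✓ 110-01 110-10✓ 1101-0✓ 11010- 111-00 1111-0✓
Round 2: --0110 -001-0 -0011- -10-10 0--011 0-1-11 00--11 0001-- 1--100✓ 1--110✓ 1-0-10 1-01-0✓ 1-11-0✓ 10--10 10-1-0✓ 11-1-0✓
Round 3: 1--1-0
PIs = {--0110, -001-0, -0011-, -01011, -10-10, 0--011, 0-0000, 0-1-11, 00--11, 00-000, 000-00, 0001--, 0100-0, 01001-, 0110-1, 1--1-0, 1-0-10, 10--10, 10101-, 10110-, 110-01, 11010-, 111-00}

--0110, -001-0, -0011-, -01011, -10-10, 0--011, 0-0000, 0-1-11, 00--11, 00-000, 000-00, 0001--, 0100-0, 01001-, 0110-1, 1-0-10, 10--10, 10101-, 10110-, 110-01, 11010-, 111-00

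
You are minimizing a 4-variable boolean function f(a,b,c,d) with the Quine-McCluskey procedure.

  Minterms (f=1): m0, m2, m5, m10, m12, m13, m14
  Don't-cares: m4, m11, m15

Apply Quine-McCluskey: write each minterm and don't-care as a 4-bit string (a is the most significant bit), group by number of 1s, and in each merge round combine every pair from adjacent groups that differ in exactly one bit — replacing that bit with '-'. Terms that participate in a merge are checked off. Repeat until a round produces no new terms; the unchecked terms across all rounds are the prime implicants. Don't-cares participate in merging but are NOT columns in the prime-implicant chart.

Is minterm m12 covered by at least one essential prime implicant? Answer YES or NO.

Round 0: 0000✓ 0010✓ 0100✓ 0101✓ 1010✓ 1011✓ 1100✓ 1101✓ 1110✓ 1111✓
Round 1: -010 -100✓ -101✓ 0-00 00-0 010-✓ 1-10✓ 1-11✓ 101-✓ 11-0✓ 11-1✓ 110-✓ 111-✓
Round 2: -10- 1-1- 11--
PIs = {-010, -10-, 0-00, 00-0, 1-1-, 11--}
Coverage chart:
  m0: 0-00,00-0
  m2: -010,00-0
  m5: -10- ←essential
  m10: -010,1-1-
  m12: -10-,11--
  m13: -10-,11--
  m14: 1-1-,11--
Essential: -10-

YES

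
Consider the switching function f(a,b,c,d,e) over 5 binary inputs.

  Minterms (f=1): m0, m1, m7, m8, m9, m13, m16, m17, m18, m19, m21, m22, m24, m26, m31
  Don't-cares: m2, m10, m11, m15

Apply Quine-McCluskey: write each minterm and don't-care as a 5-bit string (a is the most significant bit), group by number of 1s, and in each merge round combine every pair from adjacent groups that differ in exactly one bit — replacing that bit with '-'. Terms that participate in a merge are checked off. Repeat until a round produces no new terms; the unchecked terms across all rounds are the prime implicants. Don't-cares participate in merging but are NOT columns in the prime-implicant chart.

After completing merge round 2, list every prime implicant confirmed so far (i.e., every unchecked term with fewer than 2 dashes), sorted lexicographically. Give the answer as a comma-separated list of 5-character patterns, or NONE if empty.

-1111, 0-111, 10-01, 10-10

size-2^0 implicants → 00000(✓)  00001(✓)  00010(✓)  00111(✓)  01000(✓)  01001(✓)  01010(✓)  01011(✓)  01101(✓)  01111(✓)  10000(✓)  10001(✓)  10010(✓)  10011(✓)  10101(✓)  10110(✓)  11000(✓)  11010(✓)  11111(✓)
size-2^1 implicants → -0000(✓)  -0001(✓)  -0010(✓)  -1000(✓)  -1010(✓)  -1111  0-000(✓)  0-001(✓)  0-010(✓)  0-111  000-0(✓)  0000-(✓)  01-01(✓)  01-11(✓)  010-0(✓)  010-1(✓)  0100-(✓)  0101-(✓)  011-1(✓)  1-000(✓)  1-010(✓)  10-01  10-10  100-0(✓)  100-1(✓)  1000-(✓)  1001-(✓)  110-0(✓)
size-2^2 implicants → --000(✓)  --010(✓)  -00-0(✓)  -000-  -10-0(✓)  0-0-0(✓)  0-00-  01--1  010--  1-0-0(✓)  100--
size-2^3 implicants → --0-0
Unchecked terms (primes): --0-0, -000-, -1111, 0-00-, 0-111, 01--1, 010--, 10-01, 10-10, 100--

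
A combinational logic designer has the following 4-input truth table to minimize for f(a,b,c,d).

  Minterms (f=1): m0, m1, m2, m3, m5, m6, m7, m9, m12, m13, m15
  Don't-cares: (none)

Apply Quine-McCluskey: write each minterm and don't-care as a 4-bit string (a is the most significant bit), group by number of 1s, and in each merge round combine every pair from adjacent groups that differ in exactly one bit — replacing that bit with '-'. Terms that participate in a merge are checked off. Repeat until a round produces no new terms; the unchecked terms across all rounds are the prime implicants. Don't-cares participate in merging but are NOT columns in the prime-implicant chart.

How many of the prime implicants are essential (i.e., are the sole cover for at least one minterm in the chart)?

5

[col 0] 0000*, 0001*, 0010*, 0011*, 0101*, 0110*, 0111*, 1001*, 1100*, 1101*, 1111*
[col 1] -001*, -101*, -111*, 0-01*, 0-10*, 0-11*, 00-0*, 00-1*, 000-*, 001-*, 01-1*, 011-*, 1-01*, 11-1*, 110-
[col 2] --01, -1-1, 0--1, 0-1-, 00--
Prime implicants: --01, -1-1, 0--1, 0-1-, 00--, 110-
PI chart (minterm → PIs covering it):
  0 | 00--  (sole → essential)
  1 | --01,0--1,00--
  2 | 0-1-,00--
  3 | 0--1,0-1-,00--
  5 | --01,-1-1,0--1
  6 | 0-1-  (sole → essential)
  7 | -1-1,0--1,0-1-
  9 | --01  (sole → essential)
  12 | 110-  (sole → essential)
  13 | --01,-1-1,110-
  15 | -1-1  (sole → essential)
Essential prime implicants: --01, -1-1, 0-1-, 00--, 110-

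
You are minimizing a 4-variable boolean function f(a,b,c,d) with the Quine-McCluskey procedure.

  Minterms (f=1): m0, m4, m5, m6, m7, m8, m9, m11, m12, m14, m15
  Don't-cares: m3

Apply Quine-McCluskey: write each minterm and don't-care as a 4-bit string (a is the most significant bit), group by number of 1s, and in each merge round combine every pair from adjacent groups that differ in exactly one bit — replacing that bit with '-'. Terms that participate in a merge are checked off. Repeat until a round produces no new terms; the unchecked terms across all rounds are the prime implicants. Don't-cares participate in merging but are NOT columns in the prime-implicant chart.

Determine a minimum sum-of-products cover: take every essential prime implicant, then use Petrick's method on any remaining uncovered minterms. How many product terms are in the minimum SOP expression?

Round 0: 0000✓ 0011✓ 0100✓ 0101✓ 0110✓ 0111✓ 1000✓ 1001✓ 1011✓ 1100✓ 1110✓ 1111✓
Round 1: -000✓ -011✓ -100✓ -110✓ -111✓ 0-00✓ 0-11✓ 01-0✓ 01-1✓ 010-✓ 011-✓ 1-00✓ 1-11✓ 10-1 100- 11-0✓ 111-✓
Round 2: --00 --11 -1-0 -11- 01--
PIs = {--00, --11, -1-0, -11-, 01--, 10-1, 100-}
Coverage chart:
  m0: --00 ←essential
  m4: --00,-1-0,01--
  m5: 01-- ←essential
  m6: -1-0,-11-,01--
  m7: --11,-11-,01--
  m8: --00,100-
  m9: 10-1,100-
  m11: --11,10-1
  m12: --00,-1-0
  m14: -1-0,-11-
  m15: --11,-11-
Essential: --00, 01--
Petrick residual → -11-, 10-1
Min cover (4 terms): c'd' + bc + a'b + ab'd

4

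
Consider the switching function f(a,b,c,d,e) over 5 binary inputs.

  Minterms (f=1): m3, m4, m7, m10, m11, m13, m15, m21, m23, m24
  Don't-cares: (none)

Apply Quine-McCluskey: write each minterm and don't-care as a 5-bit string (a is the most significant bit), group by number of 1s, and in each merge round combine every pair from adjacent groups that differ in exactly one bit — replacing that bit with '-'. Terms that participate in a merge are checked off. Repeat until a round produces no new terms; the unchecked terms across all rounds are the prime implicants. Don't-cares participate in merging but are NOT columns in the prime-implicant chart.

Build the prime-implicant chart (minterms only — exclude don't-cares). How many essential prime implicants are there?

[col 0] 00011*, 00100, 00111*, 01010*, 01011*, 01101*, 01111*, 10101*, 10111*, 11000
[col 1] -0111, 0-011*, 0-111*, 00-11*, 01-11*, 0101-, 011-1, 101-1
[col 2] 0--11
Prime implicants: -0111, 0--11, 00100, 0101-, 011-1, 101-1, 11000
PI chart (minterm → PIs covering it):
  3 | 0--11  (sole → essential)
  4 | 00100  (sole → essential)
  7 | -0111,0--11
  10 | 0101-  (sole → essential)
  11 | 0--11,0101-
  13 | 011-1  (sole → essential)
  15 | 0--11,011-1
  21 | 101-1  (sole → essential)
  23 | -0111,101-1
  24 | 11000  (sole → essential)
Essential prime implicants: 0--11, 00100, 0101-, 011-1, 101-1, 11000

6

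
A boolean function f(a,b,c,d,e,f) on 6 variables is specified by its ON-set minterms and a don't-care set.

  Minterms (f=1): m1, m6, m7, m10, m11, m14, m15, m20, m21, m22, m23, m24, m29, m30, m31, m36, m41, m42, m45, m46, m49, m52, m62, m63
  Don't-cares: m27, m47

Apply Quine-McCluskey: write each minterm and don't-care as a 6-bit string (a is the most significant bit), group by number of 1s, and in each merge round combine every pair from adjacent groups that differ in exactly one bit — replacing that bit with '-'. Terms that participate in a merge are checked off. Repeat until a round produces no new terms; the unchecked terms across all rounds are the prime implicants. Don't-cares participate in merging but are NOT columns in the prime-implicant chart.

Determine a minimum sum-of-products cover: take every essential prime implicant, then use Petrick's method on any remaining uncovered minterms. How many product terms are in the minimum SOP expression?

size-2^0 implicants → 000001  000110(✓)  000111(✓)  001010(✓)  001011(✓)  001110(✓)  001111(✓)  010100(✓)  010101(✓)  010110(✓)  010111(✓)  011000  011011(✓)  011101(✓)  011110(✓)  011111(✓)  100100(✓)  101001(✓)  101010(✓)  101101(✓)  101110(✓)  101111(✓)  110001  110100(✓)  111110(✓)  111111(✓)
size-2^1 implicants → -01010(✓)  -01110(✓)  -01111(✓)  -10100  -11110(✓)  -11111(✓)  0-0110(✓)  0-0111(✓)  0-1011(✓)  0-1110(✓)  0-1111(✓)  00-110(✓)  00-111(✓)  00011-(✓)  001-10(✓)  001-11(✓)  00101-(✓)  00111-(✓)  01-101(✓)  01-110(✓)  01-111(✓)  0101-0(✓)  0101-1(✓)  01010-(✓)  01011-(✓)  011-11(✓)  0111-1(✓)  01111-(✓)  1-0100  1-1110(✓)  1-1111(✓)  101-01  101-10(✓)  1011-1  10111-(✓)  11111-(✓)
size-2^2 implicants → --1110(✓)  --1111(✓)  -01-10  -0111-(✓)  -1111-(✓)  0--110(✓)  0--111(✓)  0-011-(✓)  0-1-11  0-111-(✓)  00-11-(✓)  001-1-  01-1-1  01-11-(✓)  0101--  1-111-(✓)
size-2^3 implicants → --111-  0--11-
Unchecked terms (primes): --111-, -01-10, -10100, 0--11-, 0-1-11, 000001, 001-1-, 01-1-1, 0101--, 011000, 1-0100, 101-01, 1011-1, 110001
Minterm coverage:
  m1 ⊆ 000001 [E]
  m6 ⊆ 0--11- [E]
  m7 ⊆ 0--11- [E]
  m10 ⊆ -01-10,001-1-
  m11 ⊆ 0-1-11,001-1-
  m14 ⊆ --111-,-01-10,0--11-,001-1-
  m15 ⊆ --111-,0--11-,0-1-11,001-1-
  m20 ⊆ -10100,0101--
  m21 ⊆ 01-1-1,0101--
  m22 ⊆ 0--11-,0101--
  m23 ⊆ 0--11-,01-1-1,0101--
  m24 ⊆ 011000 [E]
  m29 ⊆ 01-1-1 [E]
  m30 ⊆ --111-,0--11-
  m31 ⊆ --111-,0--11-,0-1-11,01-1-1
  m36 ⊆ 1-0100 [E]
  m41 ⊆ 101-01 [E]
  m42 ⊆ -01-10 [E]
  m45 ⊆ 101-01,1011-1
  m46 ⊆ --111-,-01-10
  m49 ⊆ 110001 [E]
  m52 ⊆ -10100,1-0100
  m62 ⊆ --111- [E]
  m63 ⊆ --111- [E]
E = {--111-, -01-10, 0--11-, 000001, 01-1-1, 011000, 1-0100, 101-01, 110001}
Petrick residual → -10100, 0-1-11
Cover = cde + b'cef' + bc'de'f' + a'de + a'cef + a'b'c'd'e'f + a'bdf + a'bcd'e'f' + ac'de'f' + ab'ce'f + abc'd'e'f  |cover|=11

11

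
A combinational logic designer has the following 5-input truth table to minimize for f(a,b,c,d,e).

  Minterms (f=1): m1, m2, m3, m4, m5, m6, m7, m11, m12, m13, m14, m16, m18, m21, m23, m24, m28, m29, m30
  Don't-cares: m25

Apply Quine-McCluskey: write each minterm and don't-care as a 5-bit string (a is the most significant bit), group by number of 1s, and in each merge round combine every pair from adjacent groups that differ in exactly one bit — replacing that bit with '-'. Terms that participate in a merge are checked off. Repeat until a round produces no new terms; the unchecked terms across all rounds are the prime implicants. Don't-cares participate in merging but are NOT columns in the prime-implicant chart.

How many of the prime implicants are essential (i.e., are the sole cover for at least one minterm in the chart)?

[col 0] 00001*, 00010*, 00011*, 00100*, 00101*, 00110*, 00111*, 01011*, 01100*, 01101*, 01110*, 10000*, 10010*, 10101*, 10111*, 11000*, 11001*, 11100*, 11101*, 11110*
[col 1] -0010, -0101*, -0111*, -1100*, -1101*, -1110*, 0-011, 0-100*, 0-101*, 0-110*, 00-01*, 00-10*, 00-11*, 000-1*, 0001-*, 001-0*, 001-1*, 0010-*, 0011-*, 011-0*, 0110-*, 1-000, 1-101*, 100-0, 101-1*, 11-00*, 11-01*, 1100-*, 111-0*, 1110-*
[col 2] --101, -01-1, -11-0, -110-, 0-1-0, 0-10-, 00--1, 00-1-, 001--, 11-0-
Prime implicants: --101, -0010, -01-1, -11-0, -110-, 0-011, 0-1-0, 0-10-, 00--1, 00-1-, 001--, 1-000, 100-0, 11-0-
PI chart (minterm → PIs covering it):
  1 | 00--1  (sole → essential)
  2 | -0010,00-1-
  3 | 0-011,00--1,00-1-
  4 | 0-1-0,0-10-,001--
  5 | --101,-01-1,0-10-,00--1,001--
  6 | 0-1-0,00-1-,001--
  7 | -01-1,00--1,00-1-,001--
  11 | 0-011  (sole → essential)
  12 | -11-0,-110-,0-1-0,0-10-
  13 | --101,-110-,0-10-
  14 | -11-0,0-1-0
  16 | 1-000,100-0
  18 | -0010,100-0
  21 | --101,-01-1
  23 | -01-1  (sole → essential)
  24 | 1-000,11-0-
  28 | -11-0,-110-,11-0-
  29 | --101,-110-,11-0-
  30 | -11-0  (sole → essential)
Essential prime implicants: -01-1, -11-0, 0-011, 00--1

4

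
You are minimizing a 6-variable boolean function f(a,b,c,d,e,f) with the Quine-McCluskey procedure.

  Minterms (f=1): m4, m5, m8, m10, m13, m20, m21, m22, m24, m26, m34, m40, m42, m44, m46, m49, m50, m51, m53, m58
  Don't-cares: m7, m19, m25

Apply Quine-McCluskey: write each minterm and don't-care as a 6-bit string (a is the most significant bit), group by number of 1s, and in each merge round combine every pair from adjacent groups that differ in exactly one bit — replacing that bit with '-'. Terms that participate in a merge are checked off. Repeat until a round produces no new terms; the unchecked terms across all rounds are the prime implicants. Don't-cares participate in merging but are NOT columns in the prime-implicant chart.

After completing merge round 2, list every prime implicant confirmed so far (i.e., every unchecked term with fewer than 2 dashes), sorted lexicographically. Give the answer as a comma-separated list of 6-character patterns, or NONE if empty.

-10011, -10101, 00-101, 0001-1, 0101-0, 01100-, 110-01, 1100-1, 11001-

[col 0] 000100*, 000101*, 000111*, 001000*, 001010*, 001101*, 010011*, 010100*, 010101*, 010110*, 011000*, 011001*, 011010*, 100010*, 101000*, 101010*, 101100*, 101110*, 110001*, 110010*, 110011*, 110101*, 111010*
[col 1] -01000*, -01010*, -10011, -10101, -11010*, 0-0100*, 0-0101*, 0-1000*, 0-1010*, 00-101, 0001-1, 00010-*, 0010-0*, 0101-0, 01010-*, 0110-0*, 01100-, 1-0010*, 1-1010*, 10-010*, 101-00*, 101-10*, 1010-0*, 1011-0*, 11-010*, 110-01, 1100-1, 11001-
[col 2] --1010, -010-0, 0-010-, 0-10-0, 1--010, 101--0
Prime implicants: --1010, -010-0, -10011, -10101, 0-010-, 0-10-0, 00-101, 0001-1, 0101-0, 01100-, 1--010, 101--0, 110-01, 1100-1, 11001-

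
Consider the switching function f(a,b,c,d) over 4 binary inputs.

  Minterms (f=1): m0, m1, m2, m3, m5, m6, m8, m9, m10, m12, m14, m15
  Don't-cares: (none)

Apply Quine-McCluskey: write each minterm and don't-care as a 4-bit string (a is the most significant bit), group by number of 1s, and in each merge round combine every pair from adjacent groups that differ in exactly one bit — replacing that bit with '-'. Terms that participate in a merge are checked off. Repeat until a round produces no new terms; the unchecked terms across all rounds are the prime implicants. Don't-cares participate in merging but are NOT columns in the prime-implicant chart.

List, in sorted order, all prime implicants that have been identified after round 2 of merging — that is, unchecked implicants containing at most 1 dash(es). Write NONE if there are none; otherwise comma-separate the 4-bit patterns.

Round 0: 0000✓ 0001✓ 0010✓ 0011✓ 0101✓ 0110✓ 1000✓ 1001✓ 1010✓ 1100✓ 1110✓ 1111✓
Round 1: -000✓ -001✓ -010✓ -110✓ 0-01 0-10✓ 00-0✓ 00-1✓ 000-✓ 001-✓ 1-00✓ 1-10✓ 10-0✓ 100-✓ 11-0✓ 111-
Round 2: --10 -0-0 -00- 00-- 1--0
PIs = {--10, -0-0, -00-, 0-01, 00--, 1--0, 111-}

0-01, 111-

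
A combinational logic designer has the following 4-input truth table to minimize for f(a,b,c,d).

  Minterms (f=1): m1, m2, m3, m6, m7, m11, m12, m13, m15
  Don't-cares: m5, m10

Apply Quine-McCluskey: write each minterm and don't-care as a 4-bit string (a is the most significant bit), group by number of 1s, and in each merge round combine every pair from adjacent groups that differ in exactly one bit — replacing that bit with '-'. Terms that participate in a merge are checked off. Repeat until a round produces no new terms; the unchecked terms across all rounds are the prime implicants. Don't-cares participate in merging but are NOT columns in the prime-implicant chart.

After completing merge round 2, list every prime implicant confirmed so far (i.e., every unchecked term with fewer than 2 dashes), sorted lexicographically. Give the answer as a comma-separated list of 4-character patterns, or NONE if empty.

[col 0] 0001*, 0010*, 0011*, 0101*, 0110*, 0111*, 1010*, 1011*, 1100*, 1101*, 1111*
[col 1] -010*, -011*, -101*, -111*, 0-01*, 0-10*, 0-11*, 00-1*, 001-*, 01-1*, 011-*, 1-11*, 101-*, 11-1*, 110-
[col 2] --11, -01-, -1-1, 0--1, 0-1-
Prime implicants: --11, -01-, -1-1, 0--1, 0-1-, 110-

110-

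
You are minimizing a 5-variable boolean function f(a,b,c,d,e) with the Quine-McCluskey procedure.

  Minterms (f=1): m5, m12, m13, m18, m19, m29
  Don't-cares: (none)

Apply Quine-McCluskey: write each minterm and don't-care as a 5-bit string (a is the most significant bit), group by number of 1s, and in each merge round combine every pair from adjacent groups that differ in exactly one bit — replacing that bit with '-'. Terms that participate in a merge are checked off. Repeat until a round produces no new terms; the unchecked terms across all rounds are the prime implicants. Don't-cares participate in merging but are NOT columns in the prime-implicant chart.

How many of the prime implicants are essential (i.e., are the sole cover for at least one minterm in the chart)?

4

[col 0] 00101*, 01100*, 01101*, 10010*, 10011*, 11101*
[col 1] -1101, 0-101, 0110-, 1001-
Prime implicants: -1101, 0-101, 0110-, 1001-
PI chart (minterm → PIs covering it):
  5 | 0-101  (sole → essential)
  12 | 0110-  (sole → essential)
  13 | -1101,0-101,0110-
  18 | 1001-  (sole → essential)
  19 | 1001-  (sole → essential)
  29 | -1101  (sole → essential)
Essential prime implicants: -1101, 0-101, 0110-, 1001-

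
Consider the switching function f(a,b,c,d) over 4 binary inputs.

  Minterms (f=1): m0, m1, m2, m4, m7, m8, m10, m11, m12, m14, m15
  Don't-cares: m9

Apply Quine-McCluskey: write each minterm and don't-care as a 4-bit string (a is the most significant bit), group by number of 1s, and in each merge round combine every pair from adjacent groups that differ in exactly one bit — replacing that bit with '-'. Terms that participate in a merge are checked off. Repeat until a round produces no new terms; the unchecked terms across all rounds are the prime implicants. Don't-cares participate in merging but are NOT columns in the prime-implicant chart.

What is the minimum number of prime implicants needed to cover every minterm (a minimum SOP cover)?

5

[col 0] 0000*, 0001*, 0010*, 0100*, 0111*, 1000*, 1001*, 1010*, 1011*, 1100*, 1110*, 1111*
[col 1] -000*, -001*, -010*, -100*, -111, 0-00*, 00-0*, 000-*, 1-00*, 1-10*, 1-11*, 10-0*, 10-1*, 100-*, 101-*, 11-0*, 111-*
[col 2] --00, -0-0, -00-, 1--0, 1-1-, 10--
Prime implicants: --00, -0-0, -00-, -111, 1--0, 1-1-, 10--
PI chart (minterm → PIs covering it):
  0 | --00,-0-0,-00-
  1 | -00-  (sole → essential)
  2 | -0-0  (sole → essential)
  4 | --00  (sole → essential)
  7 | -111  (sole → essential)
  8 | --00,-0-0,-00-,1--0,10--
  10 | -0-0,1--0,1-1-,10--
  11 | 1-1-,10--
  12 | --00,1--0
  14 | 1--0,1-1-
  15 | -111,1-1-
Essential prime implicants: --00, -0-0, -00-, -111
Petrick residual → 1-1-
Minimum SOP uses 5 PIs: c'd' + b'd' + b'c' + bcd + ac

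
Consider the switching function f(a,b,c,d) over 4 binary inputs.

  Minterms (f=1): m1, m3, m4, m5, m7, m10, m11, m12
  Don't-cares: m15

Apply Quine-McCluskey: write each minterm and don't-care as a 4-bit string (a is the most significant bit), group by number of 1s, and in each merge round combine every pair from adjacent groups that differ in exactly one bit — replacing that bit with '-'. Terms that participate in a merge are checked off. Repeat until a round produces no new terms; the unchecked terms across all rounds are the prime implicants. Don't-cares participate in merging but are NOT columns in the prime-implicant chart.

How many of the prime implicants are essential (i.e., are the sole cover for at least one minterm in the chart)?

[col 0] 0001*, 0011*, 0100*, 0101*, 0111*, 1010*, 1011*, 1100*, 1111*
[col 1] -011*, -100, -111*, 0-01*, 0-11*, 00-1*, 01-1*, 010-, 1-11*, 101-
[col 2] --11, 0--1
Prime implicants: --11, -100, 0--1, 010-, 101-
PI chart (minterm → PIs covering it):
  1 | 0--1  (sole → essential)
  3 | --11,0--1
  4 | -100,010-
  5 | 0--1,010-
  7 | --11,0--1
  10 | 101-  (sole → essential)
  11 | --11,101-
  12 | -100  (sole → essential)
Essential prime implicants: -100, 0--1, 101-

3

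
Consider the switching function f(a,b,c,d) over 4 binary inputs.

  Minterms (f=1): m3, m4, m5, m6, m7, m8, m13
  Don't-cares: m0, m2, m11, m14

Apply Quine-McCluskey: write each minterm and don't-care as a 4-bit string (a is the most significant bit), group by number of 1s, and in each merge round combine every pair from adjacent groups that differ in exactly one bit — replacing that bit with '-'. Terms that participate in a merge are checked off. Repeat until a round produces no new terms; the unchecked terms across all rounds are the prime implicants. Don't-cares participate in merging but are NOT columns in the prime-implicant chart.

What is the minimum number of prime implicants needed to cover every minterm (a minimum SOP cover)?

4

Round 0: 0000✓ 0010✓ 0011✓ 0100✓ 0101✓ 0110✓ 0111✓ 1000✓ 1011✓ 1101✓ 1110✓
Round 1: -000 -011 -101 -110 0-00✓ 0-10✓ 0-11✓ 00-0✓ 001-✓ 01-0✓ 01-1✓ 010-✓ 011-✓
Round 2: 0--0 0-1- 01--
PIs = {-000, -011, -101, -110, 0--0, 0-1-, 01--}
Coverage chart:
  m3: -011,0-1-
  m4: 0--0,01--
  m5: -101,01--
  m6: -110,0--0,0-1-,01--
  m7: 0-1-,01--
  m8: -000 ←essential
  m13: -101 ←essential
Essential: -000, -101
Petrick residual → -011, 01--
Min cover (4 terms): b'c'd' + b'cd + bc'd + a'b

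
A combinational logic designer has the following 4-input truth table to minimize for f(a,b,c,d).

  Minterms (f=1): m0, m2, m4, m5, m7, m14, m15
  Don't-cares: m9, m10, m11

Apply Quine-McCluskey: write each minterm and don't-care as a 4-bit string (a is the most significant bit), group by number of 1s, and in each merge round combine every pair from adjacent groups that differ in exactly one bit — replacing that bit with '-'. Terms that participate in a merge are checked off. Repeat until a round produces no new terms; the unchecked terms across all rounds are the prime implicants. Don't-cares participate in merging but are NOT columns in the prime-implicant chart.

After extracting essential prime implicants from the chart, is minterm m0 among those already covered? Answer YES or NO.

Round 0: 0000✓ 0010✓ 0100✓ 0101✓ 0111✓ 1001✓ 1010✓ 1011✓ 1110✓ 1111✓
Round 1: -010 -111 0-00 00-0 01-1 010- 1-10✓ 1-11✓ 10-1 101-✓ 111-✓
Round 2: 1-1-
PIs = {-010, -111, 0-00, 00-0, 01-1, 010-, 1-1-, 10-1}
Coverage chart:
  m0: 0-00,00-0
  m2: -010,00-0
  m4: 0-00,010-
  m5: 01-1,010-
  m7: -111,01-1
  m14: 1-1- ←essential
  m15: -111,1-1-
Essential: 1-1-

NO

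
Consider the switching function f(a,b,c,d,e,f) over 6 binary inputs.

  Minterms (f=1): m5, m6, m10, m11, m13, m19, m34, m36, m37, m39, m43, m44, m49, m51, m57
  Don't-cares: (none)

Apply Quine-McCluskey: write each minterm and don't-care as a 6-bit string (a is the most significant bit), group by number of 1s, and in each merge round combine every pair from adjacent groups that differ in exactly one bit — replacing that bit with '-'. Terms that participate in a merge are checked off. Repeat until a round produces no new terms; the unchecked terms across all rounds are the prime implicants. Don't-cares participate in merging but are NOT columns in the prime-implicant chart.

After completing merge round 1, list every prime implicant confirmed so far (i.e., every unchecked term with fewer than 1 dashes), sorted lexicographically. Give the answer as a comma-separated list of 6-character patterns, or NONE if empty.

size-2^0 implicants → 000101(✓)  000110  001010(✓)  001011(✓)  001101(✓)  010011(✓)  100010  100100(✓)  100101(✓)  100111(✓)  101011(✓)  101100(✓)  110001(✓)  110011(✓)  111001(✓)
size-2^1 implicants → -00101  -01011  -10011  00-101  00101-  10-100  1001-1  10010-  11-001  1100-1
Unchecked terms (primes): -00101, -01011, -10011, 00-101, 000110, 00101-, 10-100, 100010, 1001-1, 10010-, 11-001, 1100-1

000110, 100010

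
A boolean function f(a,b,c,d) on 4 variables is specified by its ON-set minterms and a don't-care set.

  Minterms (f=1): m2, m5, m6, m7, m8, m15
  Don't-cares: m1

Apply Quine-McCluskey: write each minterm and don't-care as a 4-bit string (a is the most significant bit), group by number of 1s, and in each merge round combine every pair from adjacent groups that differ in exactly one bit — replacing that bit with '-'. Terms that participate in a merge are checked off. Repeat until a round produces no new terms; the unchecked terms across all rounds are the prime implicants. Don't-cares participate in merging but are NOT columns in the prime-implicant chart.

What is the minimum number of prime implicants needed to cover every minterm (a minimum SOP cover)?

[col 0] 0001*, 0010*, 0101*, 0110*, 0111*, 1000, 1111*
[col 1] -111, 0-01, 0-10, 01-1, 011-
Prime implicants: -111, 0-01, 0-10, 01-1, 011-, 1000
PI chart (minterm → PIs covering it):
  2 | 0-10  (sole → essential)
  5 | 0-01,01-1
  6 | 0-10,011-
  7 | -111,01-1,011-
  8 | 1000  (sole → essential)
  15 | -111  (sole → essential)
Essential prime implicants: -111, 0-10, 1000
Petrick residual → 0-01
Minimum SOP uses 4 PIs: bcd + a'c'd + a'cd' + ab'c'd'

4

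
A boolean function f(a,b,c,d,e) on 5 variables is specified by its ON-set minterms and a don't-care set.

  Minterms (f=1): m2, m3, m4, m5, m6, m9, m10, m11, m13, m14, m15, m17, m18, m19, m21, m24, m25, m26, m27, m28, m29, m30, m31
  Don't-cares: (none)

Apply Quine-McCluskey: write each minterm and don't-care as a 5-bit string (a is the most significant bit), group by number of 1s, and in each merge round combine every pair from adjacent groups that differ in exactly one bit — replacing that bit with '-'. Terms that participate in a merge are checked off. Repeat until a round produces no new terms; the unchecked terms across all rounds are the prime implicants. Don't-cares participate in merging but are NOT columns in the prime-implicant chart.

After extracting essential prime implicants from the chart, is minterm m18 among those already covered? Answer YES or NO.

Round 0: 00010✓ 00011✓ 00100✓ 00101✓ 00110✓ 01001✓ 01010✓ 01011✓ 01101✓ 01110✓ 01111✓ 10001✓ 10010✓ 10011✓ 10101✓ 11000✓ 11001✓ 11010✓ 11011✓ 11100✓ 11101✓ 11110✓ 11111✓
Round 1: -0010✓ -0011✓ -0101✓ -1001✓ -1010✓ -1011✓ -1101✓ -1110✓ -1111✓ 0-010✓ 0-011✓ 0-101✓ 0-110✓ 00-10✓ 0001-✓ 001-0 0010- 01-01✓ 01-10✓ 01-11✓ 010-1✓ 0101-✓ 011-1✓ 0111-✓ 1-001✓ 1-010✓ 1-011✓ 1-101✓ 10-01✓ 100-1✓ 1001-✓ 11-00✓ 11-01✓ 11-10✓ 11-11✓ 110-0✓ 110-1✓ 1100-✓ 1101-✓ 111-0✓ 111-1✓ 1110-✓ 1111-✓
Round 2: --010✓ --011✓ --101 -001-✓ -1-01✓ -1-10✓ -1-11✓ -10-1✓ -101-✓ -11-1✓ -111-✓ 0--10 0-01-✓ 01--1✓ 01-1-✓ 1--01 1-0-1 1-01-✓ 11--0✓ 11--1✓ 11-0-✓ 11-1-✓ 110--✓ 111--✓
Round 3: --01- -1--1 -1-1- 11---
PIs = {--01-, --101, -1--1, -1-1-, 0--10, 001-0, 0010-, 1--01, 1-0-1, 11---}
Coverage chart:
  m2: --01-,0--10
  m3: --01- ←essential
  m4: 001-0,0010-
  m5: --101,0010-
  m6: 0--10,001-0
  m9: -1--1 ←essential
  m10: --01-,-1-1-,0--10
  m11: --01-,-1--1,-1-1-
  m13: --101,-1--1
  m14: -1-1-,0--10
  m15: -1--1,-1-1-
  m17: 1--01,1-0-1
  m18: --01- ←essential
  m19: --01-,1-0-1
  m21: --101,1--01
  m24: 11--- ←essential
  m25: -1--1,1--01,1-0-1,11---
  m26: --01-,-1-1-,11---
  m27: --01-,-1--1,-1-1-,1-0-1,11---
  m28: 11--- ←essential
  m29: --101,-1--1,1--01,11---
  m30: -1-1-,11---
  m31: -1--1,-1-1-,11---
Essential: --01-, -1--1, 11---

YES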